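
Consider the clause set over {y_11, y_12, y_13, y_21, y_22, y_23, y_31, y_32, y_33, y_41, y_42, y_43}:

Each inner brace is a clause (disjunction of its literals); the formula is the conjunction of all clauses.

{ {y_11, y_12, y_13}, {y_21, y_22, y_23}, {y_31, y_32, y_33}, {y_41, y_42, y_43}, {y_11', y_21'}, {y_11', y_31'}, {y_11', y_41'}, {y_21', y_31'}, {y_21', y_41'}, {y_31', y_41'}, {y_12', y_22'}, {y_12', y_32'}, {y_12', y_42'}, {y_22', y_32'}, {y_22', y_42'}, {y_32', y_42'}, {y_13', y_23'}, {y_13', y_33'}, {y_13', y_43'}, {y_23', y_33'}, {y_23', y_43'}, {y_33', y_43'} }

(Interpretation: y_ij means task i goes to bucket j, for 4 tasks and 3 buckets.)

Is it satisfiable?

Unsatisfiable

Branch on y_11: set y_11 = 0.
Branch on y_12: set y_12 = 1.
(y_22') alone gives y_22 = 0.
(y_32') alone gives y_32 = 0.
(y_42') alone gives y_42 = 0.
Branch on y_21: set y_21 = 1.
(y_31') alone gives y_31 = 0.
(y_33) alone gives y_33 = 1.
(y_41') alone gives y_41 = 0.
(y_43) alone gives y_43 = 1.
Now (y_43') is unsatisfied and unit — conflict.
Undo y_21 and try y_21 = 0.
(y_23) alone gives y_23 = 1.
(y_13') alone gives y_13 = 0.
(y_33') alone gives y_33 = 0.
(y_31) alone gives y_31 = 1.
(y_41') alone gives y_41 = 0.
(y_43) alone gives y_43 = 1.
Now (y_43') is unsatisfied and unit — conflict.
Both values of y_21 lead to a conflict.
Undo y_12 and try y_12 = 0.
(y_13) alone gives y_13 = 1.
(y_23') alone gives y_23 = 0.
(y_33') alone gives y_33 = 0.
(y_43') alone gives y_43 = 0.
Branch on y_21: set y_21 = 1.
(y_31') alone gives y_31 = 0.
(y_32) alone gives y_32 = 1.
(y_41') alone gives y_41 = 0.
(y_42) alone gives y_42 = 1.
Now (y_42') is unsatisfied and unit — conflict.
Undo y_21 and try y_21 = 0.
(y_22) alone gives y_22 = 1.
(y_32') alone gives y_32 = 0.
(y_31) alone gives y_31 = 1.
(y_41') alone gives y_41 = 0.
(y_42) alone gives y_42 = 1.
Now (y_42') is unsatisfied and unit — conflict.
Both values of y_21 lead to a conflict.
Both values of y_12 lead to a conflict.
Undo y_11 and try y_11 = 1.
(y_21') alone gives y_21 = 0.
(y_31') alone gives y_31 = 0.
(y_41') alone gives y_41 = 0.
Branch on y_22: set y_22 = 1.
(y_12') alone gives y_12 = 0.
(y_32') alone gives y_32 = 0.
(y_33) alone gives y_33 = 1.
(y_42') alone gives y_42 = 0.
(y_43) alone gives y_43 = 1.
Now (y_43') is unsatisfied and unit — conflict.
Undo y_22 and try y_22 = 0.
(y_23) alone gives y_23 = 1.
(y_13') alone gives y_13 = 0.
(y_33') alone gives y_33 = 0.
(y_32) alone gives y_32 = 1.
(y_12') alone gives y_12 = 0.
(y_42') alone gives y_42 = 0.
(y_43) alone gives y_43 = 1.
Now (y_43') is unsatisfied and unit — conflict.
Both values of y_22 lead to a conflict.
Both values of y_11 lead to a conflict.
No assignment satisfies every clause.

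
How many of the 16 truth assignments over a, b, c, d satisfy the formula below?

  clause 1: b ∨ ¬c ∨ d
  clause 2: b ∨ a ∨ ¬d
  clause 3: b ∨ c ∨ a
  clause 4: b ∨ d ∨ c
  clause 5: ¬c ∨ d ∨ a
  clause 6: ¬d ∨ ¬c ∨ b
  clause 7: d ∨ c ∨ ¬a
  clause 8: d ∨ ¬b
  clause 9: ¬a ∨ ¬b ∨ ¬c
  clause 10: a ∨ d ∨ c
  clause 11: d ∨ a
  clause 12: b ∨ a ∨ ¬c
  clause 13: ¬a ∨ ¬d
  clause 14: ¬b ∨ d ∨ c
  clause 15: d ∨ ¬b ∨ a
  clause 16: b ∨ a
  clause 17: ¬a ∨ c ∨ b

2

There are 2^4 = 16 truth assignments over (a, b, c, d).
Check each against the 17 clauses (columns in the order a, b, c, d):
  F F F F  ✗ fails (b ∨ c ∨ a)
  F F F T  ✗ fails (b ∨ a ∨ ¬d)
  F F T F  ✗ fails (b ∨ ¬c ∨ d)
  F F T T  ✗ fails (b ∨ a ∨ ¬d)
  F T F F  ✗ fails (d ∨ ¬b)
  F T F T  ✓ satisfies all
  F T T F  ✗ fails (¬c ∨ d ∨ a)
  F T T T  ✓ satisfies all
  T F F F  ✗ fails (b ∨ d ∨ c)
  T F F T  ✗ fails (¬a ∨ ¬d)
  T F T F  ✗ fails (b ∨ ¬c ∨ d)
  T F T T  ✗ fails (¬d ∨ ¬c ∨ b)
  T T F F  ✗ fails (d ∨ c ∨ ¬a)
  T T F T  ✗ fails (¬a ∨ ¬d)
  T T T F  ✗ fails (d ∨ ¬b)
  T T T T  ✗ fails (¬a ∨ ¬b ∨ ¬c)
2 of the 16 rows are models.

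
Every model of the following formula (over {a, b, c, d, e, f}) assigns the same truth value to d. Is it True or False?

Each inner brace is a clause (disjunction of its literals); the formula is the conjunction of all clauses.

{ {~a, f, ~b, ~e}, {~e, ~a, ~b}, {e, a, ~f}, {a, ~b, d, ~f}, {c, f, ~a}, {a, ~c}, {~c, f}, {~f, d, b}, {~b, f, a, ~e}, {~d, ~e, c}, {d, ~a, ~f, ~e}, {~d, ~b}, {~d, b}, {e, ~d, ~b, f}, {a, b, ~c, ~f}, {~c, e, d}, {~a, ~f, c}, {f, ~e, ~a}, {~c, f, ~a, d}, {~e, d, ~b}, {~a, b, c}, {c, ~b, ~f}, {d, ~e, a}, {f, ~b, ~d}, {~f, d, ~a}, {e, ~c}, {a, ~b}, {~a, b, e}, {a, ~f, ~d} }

False

Suppose d = 1.
Unit clause (~b) forces b = 0.
Now (b) is unsatisfied and unit — conflict.
So every satisfying assignment has d = False.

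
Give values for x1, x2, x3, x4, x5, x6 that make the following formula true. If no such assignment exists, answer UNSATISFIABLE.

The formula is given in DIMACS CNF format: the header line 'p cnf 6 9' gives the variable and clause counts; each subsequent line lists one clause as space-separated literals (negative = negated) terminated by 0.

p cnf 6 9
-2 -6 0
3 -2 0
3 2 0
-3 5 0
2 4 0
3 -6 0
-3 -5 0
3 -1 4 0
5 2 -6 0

UNSATISFIABLE

Case x2 = False:
Unit clause (x3) forces x3 = True.
Unit clause (x5) forces x5 = True.
Now (¬x5) is unsatisfied and unit — conflict.
That branch fails; take x2 = True instead.
Unit clause (¬x6) forces x6 = False.
Unit clause (x3) forces x3 = True.
Unit clause (x5) forces x5 = True.
Now (¬x5) is unsatisfied and unit — conflict.
Both values of x2 lead to a conflict.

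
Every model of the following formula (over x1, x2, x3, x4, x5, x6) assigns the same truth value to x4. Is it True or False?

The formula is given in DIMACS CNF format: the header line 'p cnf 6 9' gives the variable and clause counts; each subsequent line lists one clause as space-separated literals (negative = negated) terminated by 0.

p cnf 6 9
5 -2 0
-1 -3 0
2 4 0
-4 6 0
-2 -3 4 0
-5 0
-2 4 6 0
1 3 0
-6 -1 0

True

Suppose x4 = False.
(x2) alone gives x2 = True.
(x5) alone gives x5 = True.
That conflicts with the unit clause (¬x5).
So every satisfying assignment has x4 = True.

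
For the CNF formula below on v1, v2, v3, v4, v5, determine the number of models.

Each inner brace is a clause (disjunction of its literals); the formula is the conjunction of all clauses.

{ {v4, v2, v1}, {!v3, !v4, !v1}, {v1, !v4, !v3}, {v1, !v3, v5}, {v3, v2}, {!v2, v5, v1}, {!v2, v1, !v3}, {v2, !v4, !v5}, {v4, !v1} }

4

There are 2^5 = 32 truth assignments over (v1, v2, v3, v4, v5).
Split on v5. With v5 = true, the clauses containing v5 are satisfied and !v5 drops from the rest; 3 of the 2^4 = 16 assignments to the other variables satisfy what remains.
With v5 = false, by the same count on the reduced clause set, 1 assignment works.
Total: 3 + 1 = 4.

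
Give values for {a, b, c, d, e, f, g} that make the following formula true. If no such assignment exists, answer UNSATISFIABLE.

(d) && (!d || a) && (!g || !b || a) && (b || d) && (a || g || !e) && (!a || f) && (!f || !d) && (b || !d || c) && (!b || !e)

The clause (d) is unit, so d = true.
The clause (a) is unit, so a = true.
The clause (f) is unit, so f = true.
That conflicts with the unit clause (!f).

UNSATISFIABLE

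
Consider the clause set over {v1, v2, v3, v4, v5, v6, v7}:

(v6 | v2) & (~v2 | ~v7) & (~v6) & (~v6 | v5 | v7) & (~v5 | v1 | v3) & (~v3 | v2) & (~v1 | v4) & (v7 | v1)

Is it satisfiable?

The clause (~v6) is unit, so v6 = 0.
The clause (v2) is unit, so v2 = 1.
The clause (~v7) is unit, so v7 = 0.
The clause (v1) is unit, so v1 = 1.
The clause (v4) is unit, so v4 = 1.
Every clause is now satisfied; v3, v5 are unconstrained.
A satisfying assignment: v1=1,  v2=1,  v3=1,  v4=1,  v5=0,  v6=0,  v7=0.

Satisfiable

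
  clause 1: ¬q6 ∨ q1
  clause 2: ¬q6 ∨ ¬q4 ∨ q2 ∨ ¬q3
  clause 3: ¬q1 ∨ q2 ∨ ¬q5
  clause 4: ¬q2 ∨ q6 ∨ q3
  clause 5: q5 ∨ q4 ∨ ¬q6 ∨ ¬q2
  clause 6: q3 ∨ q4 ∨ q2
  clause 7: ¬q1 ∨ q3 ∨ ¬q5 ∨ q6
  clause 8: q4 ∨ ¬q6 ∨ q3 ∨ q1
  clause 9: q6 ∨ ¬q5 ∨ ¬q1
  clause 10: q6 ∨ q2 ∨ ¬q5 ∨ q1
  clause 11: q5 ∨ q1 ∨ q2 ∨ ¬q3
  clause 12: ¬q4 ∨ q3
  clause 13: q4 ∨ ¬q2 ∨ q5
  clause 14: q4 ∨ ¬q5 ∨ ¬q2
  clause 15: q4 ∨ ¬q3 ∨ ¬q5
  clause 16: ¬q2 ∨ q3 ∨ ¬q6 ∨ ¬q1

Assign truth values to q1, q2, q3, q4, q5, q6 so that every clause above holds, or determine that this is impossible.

q1 ↦ False, q2 ↦ True, q3 ↦ True, q4 ↦ True, q5 ↦ False, q6 ↦ False

Try q6 = False.
Try q2 = True.
From the singleton clause (q3), q3 = True.
Try q5 = False.
From the singleton clause (q4), q4 = True.
Every clause is now satisfied; q1 is unconstrained.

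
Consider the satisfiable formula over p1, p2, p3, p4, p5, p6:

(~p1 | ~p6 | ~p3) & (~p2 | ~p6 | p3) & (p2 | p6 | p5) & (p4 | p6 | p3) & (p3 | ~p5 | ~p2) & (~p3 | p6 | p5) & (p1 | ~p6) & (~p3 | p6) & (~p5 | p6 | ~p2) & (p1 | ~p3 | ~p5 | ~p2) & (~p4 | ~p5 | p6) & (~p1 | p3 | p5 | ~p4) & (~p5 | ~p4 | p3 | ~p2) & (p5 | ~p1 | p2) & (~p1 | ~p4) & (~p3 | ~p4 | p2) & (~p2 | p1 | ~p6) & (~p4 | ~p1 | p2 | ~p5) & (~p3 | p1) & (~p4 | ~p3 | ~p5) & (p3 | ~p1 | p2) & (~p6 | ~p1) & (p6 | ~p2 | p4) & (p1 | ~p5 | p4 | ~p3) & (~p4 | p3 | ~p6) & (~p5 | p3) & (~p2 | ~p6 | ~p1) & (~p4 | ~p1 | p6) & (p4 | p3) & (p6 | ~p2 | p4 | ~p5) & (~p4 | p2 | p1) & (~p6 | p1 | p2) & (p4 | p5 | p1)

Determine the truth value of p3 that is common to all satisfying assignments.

Suppose p3 = 1.
From the singleton clause (p6), p6 = 1.
From the singleton clause (~p1), p1 = 0.
But (p1) is also a unit clause — contradiction.
So every satisfying assignment has p3 = False.

False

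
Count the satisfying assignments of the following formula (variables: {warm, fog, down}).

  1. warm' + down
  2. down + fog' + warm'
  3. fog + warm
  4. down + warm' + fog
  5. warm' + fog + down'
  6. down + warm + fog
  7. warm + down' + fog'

2

There are 2^3 = 8 truth assignments over (warm, fog, down).
Check each against the 7 clauses (columns in the order warm, fog, down):
  F F F  ✗ fails (fog + warm)
  F F T  ✗ fails (fog + warm)
  F T F  ✓ satisfies all
  F T T  ✗ fails (warm + down' + fog')
  T F F  ✗ fails (warm' + down)
  T F T  ✗ fails (warm' + fog + down')
  T T F  ✗ fails (warm' + down)
  T T T  ✓ satisfies all
2 of the 8 rows are models.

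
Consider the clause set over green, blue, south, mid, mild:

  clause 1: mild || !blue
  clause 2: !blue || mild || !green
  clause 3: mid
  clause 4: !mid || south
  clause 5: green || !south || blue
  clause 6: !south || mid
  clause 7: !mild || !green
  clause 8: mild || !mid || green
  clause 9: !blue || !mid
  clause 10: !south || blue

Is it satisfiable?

From the singleton clause (mid), mid = true.
From the singleton clause (south), south = true.
From the singleton clause (!blue), blue = false.
That conflicts with the unit clause (blue).
No assignment satisfies every clause.

No, unsatisfiable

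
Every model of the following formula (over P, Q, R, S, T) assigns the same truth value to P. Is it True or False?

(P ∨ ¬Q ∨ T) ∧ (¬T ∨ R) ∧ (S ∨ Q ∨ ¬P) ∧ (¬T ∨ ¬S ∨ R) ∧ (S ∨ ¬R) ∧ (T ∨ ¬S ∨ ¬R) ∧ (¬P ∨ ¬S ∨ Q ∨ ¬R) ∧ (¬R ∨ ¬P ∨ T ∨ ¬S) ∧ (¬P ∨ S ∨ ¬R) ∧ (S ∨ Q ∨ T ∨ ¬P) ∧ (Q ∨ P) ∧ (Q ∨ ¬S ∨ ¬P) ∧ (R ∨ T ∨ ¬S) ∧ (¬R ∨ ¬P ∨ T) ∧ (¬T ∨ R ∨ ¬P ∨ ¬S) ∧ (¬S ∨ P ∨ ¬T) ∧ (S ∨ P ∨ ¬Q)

Suppose P = False.
(Q) alone gives Q = True.
(T) alone gives T = True.
(R) alone gives R = True.
(S) alone gives S = True.
Now (¬S) is unsatisfied and unit — conflict.
So every satisfying assignment has P = True.

True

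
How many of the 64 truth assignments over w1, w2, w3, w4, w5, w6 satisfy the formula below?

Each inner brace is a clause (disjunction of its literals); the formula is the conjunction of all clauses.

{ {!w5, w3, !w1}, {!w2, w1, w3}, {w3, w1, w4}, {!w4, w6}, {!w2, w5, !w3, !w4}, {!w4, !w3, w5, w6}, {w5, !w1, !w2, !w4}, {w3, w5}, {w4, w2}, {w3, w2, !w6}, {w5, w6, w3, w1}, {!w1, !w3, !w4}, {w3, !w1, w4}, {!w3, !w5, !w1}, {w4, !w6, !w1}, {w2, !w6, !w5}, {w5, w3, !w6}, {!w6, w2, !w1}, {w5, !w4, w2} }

There are 2^6 = 64 truth assignments over (w1, w2, w3, w4, w5, w6).
Split on w5. With w5 = true, the clauses containing w5 are satisfied and !w5 drops from the rest; 3 of the 2^5 = 32 assignments to the other variables satisfy what remains.
With w5 = false, by the same count on the reduced clause set, 3 assignments work.
(One model: w1=F, w2=T, w3=T, w4=F, w5=F, w6=F.)
Total: 3 + 3 = 6.

6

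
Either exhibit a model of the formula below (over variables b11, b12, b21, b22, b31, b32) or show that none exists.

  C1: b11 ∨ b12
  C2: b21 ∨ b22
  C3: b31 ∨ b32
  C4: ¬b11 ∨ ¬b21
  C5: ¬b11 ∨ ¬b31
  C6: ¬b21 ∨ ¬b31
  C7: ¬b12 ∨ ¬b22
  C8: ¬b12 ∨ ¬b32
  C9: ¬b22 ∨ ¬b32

UNSATISFIABLE

Suppose b11 = True.
(¬b21) alone gives b21 = False.
(b22) alone gives b22 = True.
(¬b31) alone gives b31 = False.
(b32) alone gives b32 = True.
That conflicts with the unit clause (¬b32).
That branch fails; take b11 = False instead.
(b12) alone gives b12 = True.
(¬b22) alone gives b22 = False.
(b21) alone gives b21 = True.
(¬b31) alone gives b31 = False.
(b32) alone gives b32 = True.
That conflicts with the unit clause (¬b32).
Neither b11 = True nor b11 = False works.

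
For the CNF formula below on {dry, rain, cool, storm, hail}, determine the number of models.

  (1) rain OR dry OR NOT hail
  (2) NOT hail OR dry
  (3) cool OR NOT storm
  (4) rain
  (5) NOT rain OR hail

3

There are 2^5 = 32 truth assignments over (dry, rain, cool, storm, hail).
Split on dry. With dry = true, the clauses containing dry are satisfied and NOT dry drops from the rest; 3 of the 2^4 = 16 assignments to the other variables satisfy what remains.
With dry = false, by the same count on the reduced clause set, 0 assignments work.
Total: 3 + 0 = 3.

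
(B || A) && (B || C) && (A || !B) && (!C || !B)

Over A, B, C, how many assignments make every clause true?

There are 2^3 = 8 truth assignments over (A, B, C).
Check each against the 4 clauses (columns in the order A, B, C):
  F F F  ✗ fails (B || A)
  F F T  ✗ fails (B || A)
  F T F  ✗ fails (A || !B)
  F T T  ✗ fails (A || !B)
  T F F  ✗ fails (B || C)
  T F T  ✓ satisfies all
  T T F  ✓ satisfies all
  T T T  ✗ fails (!C || !B)
2 of the 8 rows are models.

2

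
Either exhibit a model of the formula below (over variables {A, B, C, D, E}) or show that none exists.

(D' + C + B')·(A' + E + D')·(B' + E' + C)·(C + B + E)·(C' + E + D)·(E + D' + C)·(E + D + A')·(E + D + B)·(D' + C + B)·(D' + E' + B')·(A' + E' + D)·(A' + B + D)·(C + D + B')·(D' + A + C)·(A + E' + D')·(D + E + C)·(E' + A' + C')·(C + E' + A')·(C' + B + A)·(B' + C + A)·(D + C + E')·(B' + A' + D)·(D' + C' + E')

A: 0,  B: 1,  C: 1,  D: 1,  E: 0

Case D = 1:
Case C = 1:
The clause (E') is unit, so E = 0.
The clause (A') is unit, so A = 0.
The clause (B) is unit, so B = 1.
All clauses are satisfied.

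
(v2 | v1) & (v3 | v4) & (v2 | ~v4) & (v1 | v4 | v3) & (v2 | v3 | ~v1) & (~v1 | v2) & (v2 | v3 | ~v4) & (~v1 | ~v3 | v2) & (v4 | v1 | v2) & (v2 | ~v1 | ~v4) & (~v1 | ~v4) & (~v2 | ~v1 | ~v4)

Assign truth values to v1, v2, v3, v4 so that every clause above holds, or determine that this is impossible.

v1=0, v2=1, v3=1, v4=0

Suppose v2 = 1.
Suppose v3 = 1.
Suppose v1 = 0.
All clauses hold; v4 can take either value.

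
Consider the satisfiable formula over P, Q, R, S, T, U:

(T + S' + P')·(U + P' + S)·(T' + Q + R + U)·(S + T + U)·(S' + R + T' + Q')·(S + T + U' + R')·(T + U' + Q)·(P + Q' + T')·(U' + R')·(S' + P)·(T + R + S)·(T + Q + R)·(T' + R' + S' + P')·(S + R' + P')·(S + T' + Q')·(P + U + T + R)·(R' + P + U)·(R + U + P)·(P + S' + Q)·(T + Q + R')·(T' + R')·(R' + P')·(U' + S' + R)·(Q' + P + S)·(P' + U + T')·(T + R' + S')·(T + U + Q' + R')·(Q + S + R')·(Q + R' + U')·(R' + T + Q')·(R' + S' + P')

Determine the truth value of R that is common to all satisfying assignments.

Suppose R = 1.
Unit clause (U') forces U = 0.
Unit clause (P) forces P = 1.
That conflicts with the unit clause (P').
So every satisfying assignment has R = False.

False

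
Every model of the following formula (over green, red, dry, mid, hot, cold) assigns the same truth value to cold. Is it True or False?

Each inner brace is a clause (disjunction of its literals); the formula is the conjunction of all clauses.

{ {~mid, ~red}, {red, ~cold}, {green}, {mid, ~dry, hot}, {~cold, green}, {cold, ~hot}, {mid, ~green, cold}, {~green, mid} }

Suppose cold = 1.
(red) alone gives red = 1.
(~mid) alone gives mid = 0.
(green) alone gives green = 1.
But (~green) is also a unit clause — contradiction.
So every satisfying assignment has cold = False.

False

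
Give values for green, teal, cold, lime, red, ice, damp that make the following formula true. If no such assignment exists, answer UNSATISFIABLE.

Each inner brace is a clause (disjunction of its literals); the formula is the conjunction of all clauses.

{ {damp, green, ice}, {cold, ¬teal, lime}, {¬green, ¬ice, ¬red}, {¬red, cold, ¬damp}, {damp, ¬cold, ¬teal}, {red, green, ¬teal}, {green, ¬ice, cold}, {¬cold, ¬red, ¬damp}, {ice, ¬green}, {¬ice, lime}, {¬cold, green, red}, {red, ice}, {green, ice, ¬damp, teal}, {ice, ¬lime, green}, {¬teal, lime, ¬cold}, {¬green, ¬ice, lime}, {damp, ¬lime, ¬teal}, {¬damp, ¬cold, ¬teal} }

green=True, teal=False, cold=False, lime=True, red=False, ice=True, damp=False

Case ice = True:
(lime) alone gives lime = True.
Case green = True:
(¬red) alone gives red = False.
Case damp = False:
(¬teal) alone gives teal = False.
No clause remains; cold is free.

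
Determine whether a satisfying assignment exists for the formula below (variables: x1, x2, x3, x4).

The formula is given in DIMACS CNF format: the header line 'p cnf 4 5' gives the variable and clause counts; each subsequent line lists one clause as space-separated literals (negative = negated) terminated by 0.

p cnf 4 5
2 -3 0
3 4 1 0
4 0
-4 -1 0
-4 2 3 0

Yes

The clause (x4) is unit, so x4 = True.
The clause (¬x1) is unit, so x1 = False.
Case x2 = True:
All clauses hold; x3 can take either value.
A satisfying assignment: x1 ↦ False,  x2 ↦ True,  x3 ↦ True,  x4 ↦ True.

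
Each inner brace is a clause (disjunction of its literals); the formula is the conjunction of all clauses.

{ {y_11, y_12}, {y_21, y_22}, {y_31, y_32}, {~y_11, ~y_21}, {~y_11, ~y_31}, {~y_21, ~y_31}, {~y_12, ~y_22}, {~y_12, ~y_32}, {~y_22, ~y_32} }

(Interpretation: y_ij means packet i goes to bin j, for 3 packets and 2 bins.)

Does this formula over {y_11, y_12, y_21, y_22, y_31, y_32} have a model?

Unsatisfiable

Case y_11 = 1:
From the singleton clause (~y_21), y_21 = 0.
From the singleton clause (y_22), y_22 = 1.
From the singleton clause (~y_31), y_31 = 0.
From the singleton clause (y_32), y_32 = 1.
Now (~y_32) is unsatisfied and unit — conflict.
That branch fails; take y_11 = 0 instead.
From the singleton clause (y_12), y_12 = 1.
From the singleton clause (~y_22), y_22 = 0.
From the singleton clause (y_21), y_21 = 1.
From the singleton clause (~y_31), y_31 = 0.
From the singleton clause (y_32), y_32 = 1.
Now (~y_32) is unsatisfied and unit — conflict.
Both values of y_11 lead to a conflict.
No assignment satisfies every clause.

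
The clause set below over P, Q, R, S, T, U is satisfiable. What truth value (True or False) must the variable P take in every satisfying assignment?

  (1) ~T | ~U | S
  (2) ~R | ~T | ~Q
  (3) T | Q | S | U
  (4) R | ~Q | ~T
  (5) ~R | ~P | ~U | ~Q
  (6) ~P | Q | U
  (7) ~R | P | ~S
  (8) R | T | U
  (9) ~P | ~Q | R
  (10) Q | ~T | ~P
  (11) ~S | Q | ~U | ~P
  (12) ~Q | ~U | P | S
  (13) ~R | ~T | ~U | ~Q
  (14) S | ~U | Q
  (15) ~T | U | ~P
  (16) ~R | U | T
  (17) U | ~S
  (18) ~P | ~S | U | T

Suppose P = 1.
Case Q = 1:
(R) alone gives R = 1.
(~T) alone gives T = 0.
(~U) alone gives U = 0.
But (U) is also a unit clause — contradiction.
Undo Q and try Q = 0.
(U) alone gives U = 1.
(~T) alone gives T = 0.
(~S) alone gives S = 0.
But (S) is also a unit clause — contradiction.
Either choice for Q ends in contradiction.
So every satisfying assignment has P = False.

False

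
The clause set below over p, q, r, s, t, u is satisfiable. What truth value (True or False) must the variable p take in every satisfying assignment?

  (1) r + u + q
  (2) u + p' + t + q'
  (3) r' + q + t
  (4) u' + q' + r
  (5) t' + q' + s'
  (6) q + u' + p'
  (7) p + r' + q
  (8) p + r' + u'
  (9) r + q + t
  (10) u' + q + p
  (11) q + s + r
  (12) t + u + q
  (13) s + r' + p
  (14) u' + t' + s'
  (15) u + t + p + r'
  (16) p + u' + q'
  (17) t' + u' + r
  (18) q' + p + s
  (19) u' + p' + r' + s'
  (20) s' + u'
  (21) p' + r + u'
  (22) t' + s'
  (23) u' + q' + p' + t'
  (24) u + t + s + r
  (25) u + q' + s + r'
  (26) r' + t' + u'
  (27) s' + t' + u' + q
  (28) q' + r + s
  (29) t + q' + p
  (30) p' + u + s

Suppose p = 0.
Branch on r: set r = 0.
Branch on u: set u = 1.
(q') alone gives q = 0.
But (q) is also a unit clause — contradiction.
That branch fails; take u = 0 instead.
(q) alone gives q = 1.
(s) alone gives s = 1.
(t') alone gives t = 0.
But (t) is also a unit clause — contradiction.
Neither u = 1 nor u = 0 works.
That branch fails; take r = 1 instead.
(q) alone gives q = 1.
(u') alone gives u = 0.
(s) alone gives s = 1.
(t') alone gives t = 0.
But (t) is also a unit clause — contradiction.
Neither r = 1 nor r = 0 works.
So every satisfying assignment has p = True.

True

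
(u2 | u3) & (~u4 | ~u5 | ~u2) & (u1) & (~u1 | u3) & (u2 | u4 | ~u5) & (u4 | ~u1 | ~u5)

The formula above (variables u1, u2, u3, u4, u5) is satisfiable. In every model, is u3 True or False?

True

Suppose u3 = 0.
(u2) alone gives u2 = 1.
(u1) alone gives u1 = 1.
But (~u1) is also a unit clause — contradiction.
So every satisfying assignment has u3 = True.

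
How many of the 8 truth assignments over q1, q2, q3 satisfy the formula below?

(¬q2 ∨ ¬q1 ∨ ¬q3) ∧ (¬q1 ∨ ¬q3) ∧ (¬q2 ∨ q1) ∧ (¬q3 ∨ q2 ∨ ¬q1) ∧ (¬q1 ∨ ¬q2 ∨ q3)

There are 2^3 = 8 truth assignments over (q1, q2, q3).
Split on q3. With q3 = True, the clauses containing q3 are satisfied and ¬q3 drops from the rest; 1 of the 2^2 = 4 assignments to the other variables satisfy what remains.
With q3 = False, by the same count on the reduced clause set, 2 assignments work.
(One model: q1=F, q2=F, q3=F.)
Total: 1 + 2 = 3.

3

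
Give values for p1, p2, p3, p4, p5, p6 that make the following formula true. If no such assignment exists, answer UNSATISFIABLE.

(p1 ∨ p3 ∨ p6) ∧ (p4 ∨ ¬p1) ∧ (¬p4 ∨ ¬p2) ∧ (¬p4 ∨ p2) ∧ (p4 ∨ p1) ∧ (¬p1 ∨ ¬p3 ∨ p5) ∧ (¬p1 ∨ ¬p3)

UNSATISFIABLE

Try p4 = True.
The clause (¬p2) is unit, so p2 = False.
Now (p2) is unsatisfied and unit — conflict.
Undo p4 and try p4 = False.
The clause (¬p1) is unit, so p1 = False.
Now (p1) is unsatisfied and unit — conflict.
Both values of p4 lead to a conflict.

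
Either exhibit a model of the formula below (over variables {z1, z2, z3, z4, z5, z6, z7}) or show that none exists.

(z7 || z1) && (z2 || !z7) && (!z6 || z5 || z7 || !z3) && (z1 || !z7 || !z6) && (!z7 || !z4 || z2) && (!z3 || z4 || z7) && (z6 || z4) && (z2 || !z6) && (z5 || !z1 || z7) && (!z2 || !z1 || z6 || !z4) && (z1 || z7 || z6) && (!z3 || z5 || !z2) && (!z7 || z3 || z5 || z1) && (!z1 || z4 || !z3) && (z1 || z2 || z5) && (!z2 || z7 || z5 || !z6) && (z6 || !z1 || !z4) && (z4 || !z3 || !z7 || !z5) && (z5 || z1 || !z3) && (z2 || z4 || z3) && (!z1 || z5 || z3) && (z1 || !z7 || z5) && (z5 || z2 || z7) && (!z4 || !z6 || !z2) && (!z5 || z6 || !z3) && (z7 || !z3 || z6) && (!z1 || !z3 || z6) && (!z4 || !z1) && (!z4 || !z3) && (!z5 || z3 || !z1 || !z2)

Branch on z7: set z7 = true.
(z2) alone gives z2 = true.
Branch on z1: set z1 = false.
(!z6) alone gives z6 = false.
(z4) alone gives z4 = true.
(z5) alone gives z5 = true.
(!z3) alone gives z3 = false.
Every clause now holds.

z1: false; z2: true; z3: false; z4: true; z5: true; z6: false; z7: true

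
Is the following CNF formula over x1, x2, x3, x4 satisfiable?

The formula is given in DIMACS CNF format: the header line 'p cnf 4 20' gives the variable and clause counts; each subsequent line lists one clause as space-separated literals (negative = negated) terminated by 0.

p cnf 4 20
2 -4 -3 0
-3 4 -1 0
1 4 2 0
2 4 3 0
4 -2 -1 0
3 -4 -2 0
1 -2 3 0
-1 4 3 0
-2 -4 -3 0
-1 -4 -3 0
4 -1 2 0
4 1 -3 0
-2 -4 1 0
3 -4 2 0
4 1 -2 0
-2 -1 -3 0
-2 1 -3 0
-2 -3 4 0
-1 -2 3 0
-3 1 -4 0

No, unsatisfiable

Try x2 = True.
Try x4 = True.
From the singleton clause (x3), x3 = True.
But (¬x3) is also a unit clause — contradiction.
Backtrack on x4: now try x4 = False.
From the singleton clause (¬x1), x1 = False.
But (x1) is also a unit clause — contradiction.
Both values of x4 lead to a conflict.
Backtrack on x2: now try x2 = False.
Try x4 = False.
From the singleton clause (x1), x1 = True.
But (¬x1) is also a unit clause — contradiction.
Backtrack on x4: now try x4 = True.
From the singleton clause (¬x3), x3 = False.
But (x3) is also a unit clause — contradiction.
Both values of x4 lead to a conflict.
Both values of x2 lead to a conflict.
No assignment satisfies every clause.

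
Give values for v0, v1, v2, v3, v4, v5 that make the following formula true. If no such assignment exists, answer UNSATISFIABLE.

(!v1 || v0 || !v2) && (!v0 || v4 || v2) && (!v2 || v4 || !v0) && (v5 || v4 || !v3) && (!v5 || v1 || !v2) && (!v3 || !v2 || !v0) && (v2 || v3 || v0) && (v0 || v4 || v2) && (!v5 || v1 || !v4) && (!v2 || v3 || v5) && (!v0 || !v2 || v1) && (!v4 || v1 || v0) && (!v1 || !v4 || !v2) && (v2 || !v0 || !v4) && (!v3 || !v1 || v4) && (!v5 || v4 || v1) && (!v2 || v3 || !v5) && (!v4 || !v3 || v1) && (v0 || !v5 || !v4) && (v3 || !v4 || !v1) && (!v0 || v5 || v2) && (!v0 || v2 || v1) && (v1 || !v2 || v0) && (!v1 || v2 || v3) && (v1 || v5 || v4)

Branch on v1: set v1 = true.
Branch on v0: set v0 = false.
(!v2) alone gives v2 = false.
(v3) alone gives v3 = true.
(v4) alone gives v4 = true.
(!v5) alone gives v5 = false.
Every clause now holds.

v0 ↦ false, v1 ↦ true, v2 ↦ false, v3 ↦ true, v4 ↦ true, v5 ↦ false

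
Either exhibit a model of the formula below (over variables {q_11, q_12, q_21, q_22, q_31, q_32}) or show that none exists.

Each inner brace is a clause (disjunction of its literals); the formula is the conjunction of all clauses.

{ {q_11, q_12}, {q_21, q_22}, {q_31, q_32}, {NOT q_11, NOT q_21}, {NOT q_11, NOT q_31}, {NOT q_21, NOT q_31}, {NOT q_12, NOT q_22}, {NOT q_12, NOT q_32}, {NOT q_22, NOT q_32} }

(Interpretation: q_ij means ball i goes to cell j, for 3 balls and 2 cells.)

Suppose q_11 = true.
(NOT q_21) alone gives q_21 = false.
(q_22) alone gives q_22 = true.
(NOT q_31) alone gives q_31 = false.
(q_32) alone gives q_32 = true.
That conflicts with the unit clause (NOT q_32).
Undo q_11 and try q_11 = false.
(q_12) alone gives q_12 = true.
(NOT q_22) alone gives q_22 = false.
(q_21) alone gives q_21 = true.
(NOT q_31) alone gives q_31 = false.
(q_32) alone gives q_32 = true.
That conflicts with the unit clause (NOT q_32).
Neither q_11 = true nor q_11 = false works.

UNSATISFIABLE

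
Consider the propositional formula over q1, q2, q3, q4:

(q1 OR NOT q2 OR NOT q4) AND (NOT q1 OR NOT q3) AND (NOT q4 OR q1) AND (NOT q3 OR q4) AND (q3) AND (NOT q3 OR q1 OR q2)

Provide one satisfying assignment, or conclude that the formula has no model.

UNSATISFIABLE

Unit clause (q3) forces q3 = true.
Unit clause (NOT q1) forces q1 = false.
Unit clause (NOT q4) forces q4 = false.
Now (q4) is unsatisfied and unit — conflict.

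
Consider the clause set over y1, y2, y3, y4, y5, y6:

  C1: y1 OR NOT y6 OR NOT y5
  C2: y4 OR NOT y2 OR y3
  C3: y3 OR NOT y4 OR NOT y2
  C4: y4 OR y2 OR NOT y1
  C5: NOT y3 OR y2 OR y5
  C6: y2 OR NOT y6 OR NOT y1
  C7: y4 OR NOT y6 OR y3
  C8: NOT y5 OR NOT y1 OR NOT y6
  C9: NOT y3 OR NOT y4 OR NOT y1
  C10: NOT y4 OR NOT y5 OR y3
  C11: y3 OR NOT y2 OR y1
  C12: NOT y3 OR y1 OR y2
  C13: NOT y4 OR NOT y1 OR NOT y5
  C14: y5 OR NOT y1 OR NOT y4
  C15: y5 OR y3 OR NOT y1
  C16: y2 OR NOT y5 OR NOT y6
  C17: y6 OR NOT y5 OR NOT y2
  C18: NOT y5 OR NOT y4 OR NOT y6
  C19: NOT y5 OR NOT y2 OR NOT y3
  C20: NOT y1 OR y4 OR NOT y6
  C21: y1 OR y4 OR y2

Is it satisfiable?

Satisfiable

Case y1 = false:
Case y6 = true:
The clause (NOT y5) is unit, so y5 = false.
Case y3 = false:
The clause (y4) is unit, so y4 = true.
The clause (NOT y2) is unit, so y2 = false.
Every clause now holds.
A satisfying assignment: y1: false; y2: false; y3: false; y4: true; y5: false; y6: true.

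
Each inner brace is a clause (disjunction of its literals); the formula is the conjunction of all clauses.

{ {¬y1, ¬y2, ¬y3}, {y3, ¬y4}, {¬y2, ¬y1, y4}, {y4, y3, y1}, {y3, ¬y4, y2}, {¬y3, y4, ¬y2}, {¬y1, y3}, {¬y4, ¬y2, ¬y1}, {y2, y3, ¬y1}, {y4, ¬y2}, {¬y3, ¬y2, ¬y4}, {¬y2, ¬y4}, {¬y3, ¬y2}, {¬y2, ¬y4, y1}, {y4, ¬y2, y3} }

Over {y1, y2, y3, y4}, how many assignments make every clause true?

4

There are 2^4 = 16 truth assignments over (y1, y2, y3, y4).
Split on y4. With y4 = True, the clauses containing y4 are satisfied and ¬y4 drops from the rest; 2 of the 2^3 = 8 assignments to the other variables satisfy what remains.
With y4 = False, by the same count on the reduced clause set, 2 assignments work.
(One model: y1=F, y2=F, y3=T, y4=F.)
Total: 2 + 2 = 4.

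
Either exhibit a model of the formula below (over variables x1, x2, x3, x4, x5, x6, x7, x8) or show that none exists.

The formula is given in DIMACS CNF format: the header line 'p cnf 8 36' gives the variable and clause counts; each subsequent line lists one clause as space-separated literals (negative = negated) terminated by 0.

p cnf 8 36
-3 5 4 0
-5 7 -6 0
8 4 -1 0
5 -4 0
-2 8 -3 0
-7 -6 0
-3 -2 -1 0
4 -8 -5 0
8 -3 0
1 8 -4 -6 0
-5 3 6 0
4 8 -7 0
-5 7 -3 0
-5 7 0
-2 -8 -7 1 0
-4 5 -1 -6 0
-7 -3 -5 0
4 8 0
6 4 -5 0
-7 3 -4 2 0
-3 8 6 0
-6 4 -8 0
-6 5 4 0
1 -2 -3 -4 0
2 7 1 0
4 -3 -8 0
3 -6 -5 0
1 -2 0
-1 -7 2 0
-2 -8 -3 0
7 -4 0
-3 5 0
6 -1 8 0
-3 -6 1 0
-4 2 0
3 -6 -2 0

Try x5 = False.
The clause (¬x4) is unit, so x4 = False.
The clause (¬x3) is unit, so x3 = False.
The clause (x8) is unit, so x8 = True.
The clause (¬x6) is unit, so x6 = False.
Try x1 = False.
The clause (¬x2) is unit, so x2 = False.
The clause (x7) is unit, so x7 = True.
This assignment satisfies each clause.

x1: False; x2: False; x3: False; x4: False; x5: False; x6: False; x7: True; x8: True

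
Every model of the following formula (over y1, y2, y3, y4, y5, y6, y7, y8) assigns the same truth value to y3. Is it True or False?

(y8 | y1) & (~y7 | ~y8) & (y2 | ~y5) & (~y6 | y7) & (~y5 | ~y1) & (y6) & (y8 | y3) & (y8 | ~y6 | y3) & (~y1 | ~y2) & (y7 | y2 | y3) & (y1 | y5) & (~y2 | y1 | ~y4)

True

Suppose y3 = 0.
(y6) alone gives y6 = 1.
(y7) alone gives y7 = 1.
(~y8) alone gives y8 = 0.
That conflicts with the unit clause (y8).
So every satisfying assignment has y3 = True.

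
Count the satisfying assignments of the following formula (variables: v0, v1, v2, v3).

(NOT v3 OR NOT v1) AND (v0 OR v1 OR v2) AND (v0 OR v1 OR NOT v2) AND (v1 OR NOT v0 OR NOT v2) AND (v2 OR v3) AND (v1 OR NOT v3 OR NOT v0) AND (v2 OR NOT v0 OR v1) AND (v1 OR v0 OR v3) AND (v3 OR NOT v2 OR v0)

There are 2^4 = 16 truth assignments over (v0, v1, v2, v3).
Check each against the 9 clauses (columns in the order v0, v1, v2, v3):
  F F F F  ✗ fails (v0 OR v1 OR v2)
  F F F T  ✗ fails (v0 OR v1 OR v2)
  F F T F  ✗ fails (v0 OR v1 OR NOT v2)
  F F T T  ✗ fails (v0 OR v1 OR NOT v2)
  F T F F  ✗ fails (v2 OR v3)
  F T F T  ✗ fails (NOT v3 OR NOT v1)
  F T T F  ✗ fails (v3 OR NOT v2 OR v0)
  F T T T  ✗ fails (NOT v3 OR NOT v1)
  T F F F  ✗ fails (v2 OR v3)
  T F F T  ✗ fails (v1 OR NOT v3 OR NOT v0)
  T F T F  ✗ fails (v1 OR NOT v0 OR NOT v2)
  T F T T  ✗ fails (v1 OR NOT v0 OR NOT v2)
  T T F F  ✗ fails (v2 OR v3)
  T T F T  ✗ fails (NOT v3 OR NOT v1)
  T T T F  ✓ satisfies all
  T T T T  ✗ fails (NOT v3 OR NOT v1)
1 of the 16 rows is a model.

1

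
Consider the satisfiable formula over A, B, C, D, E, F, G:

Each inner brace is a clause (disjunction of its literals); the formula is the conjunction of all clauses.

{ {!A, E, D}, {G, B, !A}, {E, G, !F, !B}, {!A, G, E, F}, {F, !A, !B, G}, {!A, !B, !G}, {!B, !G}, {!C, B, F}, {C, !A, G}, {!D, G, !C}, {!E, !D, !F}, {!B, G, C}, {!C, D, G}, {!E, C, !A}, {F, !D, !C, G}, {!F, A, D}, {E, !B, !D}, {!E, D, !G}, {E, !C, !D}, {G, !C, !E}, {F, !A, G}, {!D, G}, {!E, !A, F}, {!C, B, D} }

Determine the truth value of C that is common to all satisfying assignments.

False

Suppose C = true.
Suppose B = false.
From the singleton clause (F), F = true.
From the singleton clause (D), D = true.
From the singleton clause (G), G = true.
From the singleton clause (!E), E = false.
But (E) is also a unit clause — contradiction.
So B must be the other value — set B = true.
From the singleton clause (!G), G = false.
From the singleton clause (!D), D = false.
But (D) is also a unit clause — contradiction.
Both values of B lead to a conflict.
So every satisfying assignment has C = False.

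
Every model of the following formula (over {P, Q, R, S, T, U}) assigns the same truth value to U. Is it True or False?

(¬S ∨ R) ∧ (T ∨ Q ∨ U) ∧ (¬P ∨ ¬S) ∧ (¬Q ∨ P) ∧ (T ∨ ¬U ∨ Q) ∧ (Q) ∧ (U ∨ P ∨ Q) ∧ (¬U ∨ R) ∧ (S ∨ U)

Suppose U = False.
Unit clause (Q) forces Q = True.
Unit clause (P) forces P = True.
Unit clause (¬S) forces S = False.
But (S) is also a unit clause — contradiction.
So every satisfying assignment has U = True.

True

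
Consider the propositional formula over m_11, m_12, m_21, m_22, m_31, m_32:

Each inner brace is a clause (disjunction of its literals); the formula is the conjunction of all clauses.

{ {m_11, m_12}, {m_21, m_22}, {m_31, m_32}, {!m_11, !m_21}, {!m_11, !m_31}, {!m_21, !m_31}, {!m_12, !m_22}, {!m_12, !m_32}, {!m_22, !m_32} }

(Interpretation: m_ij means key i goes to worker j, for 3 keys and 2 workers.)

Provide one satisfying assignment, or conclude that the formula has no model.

Branch on m_11: set m_11 = true.
From the singleton clause (!m_21), m_21 = false.
From the singleton clause (m_22), m_22 = true.
From the singleton clause (!m_31), m_31 = false.
From the singleton clause (m_32), m_32 = true.
That conflicts with the unit clause (!m_32).
Backtrack on m_11: now try m_11 = false.
From the singleton clause (m_12), m_12 = true.
From the singleton clause (!m_22), m_22 = false.
From the singleton clause (m_21), m_21 = true.
From the singleton clause (!m_31), m_31 = false.
From the singleton clause (m_32), m_32 = true.
That conflicts with the unit clause (!m_32).
Neither m_11 = true nor m_11 = false works.

UNSATISFIABLE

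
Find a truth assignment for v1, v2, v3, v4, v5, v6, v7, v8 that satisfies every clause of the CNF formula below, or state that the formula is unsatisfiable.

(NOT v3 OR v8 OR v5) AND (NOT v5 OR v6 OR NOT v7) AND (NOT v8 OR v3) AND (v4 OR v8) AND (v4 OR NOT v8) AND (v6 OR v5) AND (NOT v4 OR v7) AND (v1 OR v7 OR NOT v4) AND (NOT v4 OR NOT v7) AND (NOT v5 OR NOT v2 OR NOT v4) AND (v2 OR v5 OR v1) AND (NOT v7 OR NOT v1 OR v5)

UNSATISFIABLE

Try v8 = false.
(v4) alone gives v4 = true.
(v7) alone gives v7 = true.
That conflicts with the unit clause (NOT v7).
So v8 must be the other value — set v8 = true.
(v3) alone gives v3 = true.
(v4) alone gives v4 = true.
(v7) alone gives v7 = true.
That conflicts with the unit clause (NOT v7).
Neither v8 = true nor v8 = false works.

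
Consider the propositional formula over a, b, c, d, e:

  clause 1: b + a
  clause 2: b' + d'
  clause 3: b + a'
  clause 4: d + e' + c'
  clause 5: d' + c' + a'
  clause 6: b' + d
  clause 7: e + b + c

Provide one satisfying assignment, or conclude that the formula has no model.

Try b = 1.
The clause (d') is unit, so d = 0.
Now (d) is unsatisfied and unit — conflict.
Undo b and try b = 0.
The clause (a) is unit, so a = 1.
Now (a') is unsatisfied and unit — conflict.
Both values of b lead to a conflict.

UNSATISFIABLE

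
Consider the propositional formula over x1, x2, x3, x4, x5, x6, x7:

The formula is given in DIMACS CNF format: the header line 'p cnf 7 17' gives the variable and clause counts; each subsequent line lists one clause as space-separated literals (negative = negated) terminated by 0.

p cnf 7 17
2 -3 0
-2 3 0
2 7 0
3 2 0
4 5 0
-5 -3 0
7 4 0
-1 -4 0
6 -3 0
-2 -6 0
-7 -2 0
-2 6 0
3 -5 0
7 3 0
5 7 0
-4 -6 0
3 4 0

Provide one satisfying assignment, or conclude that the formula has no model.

Try x2 = True.
From the singleton clause (x3), x3 = True.
From the singleton clause (¬x5), x5 = False.
From the singleton clause (x4), x4 = True.
From the singleton clause (¬x1), x1 = False.
From the singleton clause (x6), x6 = True.
Now (¬x6) is unsatisfied and unit — conflict.
Undo x2 and try x2 = False.
From the singleton clause (¬x3), x3 = False.
Now (x3) is unsatisfied and unit — conflict.
Either choice for x2 ends in contradiction.

UNSATISFIABLE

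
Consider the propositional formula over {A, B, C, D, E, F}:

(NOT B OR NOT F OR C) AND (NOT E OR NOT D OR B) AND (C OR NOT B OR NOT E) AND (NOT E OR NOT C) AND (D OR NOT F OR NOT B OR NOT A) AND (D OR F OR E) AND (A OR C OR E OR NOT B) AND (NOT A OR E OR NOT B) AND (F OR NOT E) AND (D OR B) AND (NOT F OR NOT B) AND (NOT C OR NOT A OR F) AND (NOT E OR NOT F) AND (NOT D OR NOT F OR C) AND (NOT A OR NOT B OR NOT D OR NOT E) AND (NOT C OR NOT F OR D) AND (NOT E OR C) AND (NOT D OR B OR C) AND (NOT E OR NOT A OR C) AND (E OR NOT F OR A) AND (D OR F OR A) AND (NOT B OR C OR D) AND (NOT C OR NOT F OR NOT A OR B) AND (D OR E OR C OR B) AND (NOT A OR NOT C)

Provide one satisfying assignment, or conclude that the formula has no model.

Suppose E = false.
Suppose D = true.
Suppose A = false.
(NOT F) alone gives F = false.
Suppose C = true.
All clauses hold; B can take either value.

A=false, B=false, C=true, D=true, E=false, F=false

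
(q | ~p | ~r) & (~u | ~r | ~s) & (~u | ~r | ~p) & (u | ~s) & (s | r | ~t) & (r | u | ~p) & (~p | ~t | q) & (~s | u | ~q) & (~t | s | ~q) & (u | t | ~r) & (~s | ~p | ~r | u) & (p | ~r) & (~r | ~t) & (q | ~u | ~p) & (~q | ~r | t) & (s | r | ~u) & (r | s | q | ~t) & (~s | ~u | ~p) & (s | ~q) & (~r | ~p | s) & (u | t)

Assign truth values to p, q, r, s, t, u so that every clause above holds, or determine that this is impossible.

Try u = 1.
Try r = 0.
The clause (s) is unit, so s = 1.
The clause (~p) is unit, so p = 0.
No clause remains; q, t are free.

p ↦ 0, q ↦ 1, r ↦ 0, s ↦ 1, t ↦ 0, u ↦ 1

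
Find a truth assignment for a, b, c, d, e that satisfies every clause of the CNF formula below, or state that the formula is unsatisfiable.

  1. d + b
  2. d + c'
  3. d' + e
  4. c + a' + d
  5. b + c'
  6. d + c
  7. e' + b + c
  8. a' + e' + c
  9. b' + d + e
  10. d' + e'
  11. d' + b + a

Case d = 1:
From the singleton clause (e), e = 1.
Now (e') is unsatisfied and unit — conflict.
Backtrack on d: now try d = 0.
From the singleton clause (b), b = 1.
From the singleton clause (c'), c = 0.
Now (c) is unsatisfied and unit — conflict.
Either choice for d ends in contradiction.

UNSATISFIABLE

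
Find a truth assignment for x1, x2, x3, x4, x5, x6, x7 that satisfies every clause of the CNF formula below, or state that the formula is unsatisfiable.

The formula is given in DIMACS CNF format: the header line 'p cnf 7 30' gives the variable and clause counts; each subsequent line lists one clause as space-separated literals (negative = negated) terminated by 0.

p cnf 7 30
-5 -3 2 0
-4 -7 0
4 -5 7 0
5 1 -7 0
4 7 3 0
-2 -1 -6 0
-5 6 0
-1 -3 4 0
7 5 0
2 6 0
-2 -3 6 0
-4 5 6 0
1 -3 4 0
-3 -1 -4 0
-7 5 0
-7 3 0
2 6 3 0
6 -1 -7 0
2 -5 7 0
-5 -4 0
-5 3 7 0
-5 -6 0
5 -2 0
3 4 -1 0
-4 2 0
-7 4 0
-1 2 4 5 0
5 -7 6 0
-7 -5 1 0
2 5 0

Branch on x4: set x4 = False.
Unit clause (¬x7) forces x7 = False.
Unit clause (¬x5) forces x5 = False.
But (x5) is also a unit clause — contradiction.
That branch fails; take x4 = True instead.
Unit clause (¬x7) forces x7 = False.
Unit clause (x5) forces x5 = True.
But (¬x5) is also a unit clause — contradiction.
Neither x4 = True nor x4 = False works.

UNSATISFIABLE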